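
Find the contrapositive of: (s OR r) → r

Contrapositive: NOT r → NOT (s OR r)
Note: A statement and its contrapositive are logically equivalent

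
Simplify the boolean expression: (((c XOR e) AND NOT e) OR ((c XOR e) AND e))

By distribution ((E AND v) OR (E AND NOT v) = E):
= (c XOR e)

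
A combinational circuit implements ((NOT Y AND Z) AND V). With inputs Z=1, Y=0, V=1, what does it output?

Substituting: ((NOT 0 AND 1) AND 1)
= 1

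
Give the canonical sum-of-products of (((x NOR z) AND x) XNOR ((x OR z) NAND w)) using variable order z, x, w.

Σm(3, 5, 7) = (NOT z AND x AND w) OR (z AND NOT x AND w) OR (z AND x AND w)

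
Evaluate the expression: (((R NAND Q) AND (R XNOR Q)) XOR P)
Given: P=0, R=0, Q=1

Substituting: (((0 NAND 1) AND (0 XNOR 1)) XOR 0)
= 0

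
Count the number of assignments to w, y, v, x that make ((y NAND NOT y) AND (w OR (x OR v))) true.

Satisfying assignments: (0,0,0,1), (0,0,1,0), (0,0,1,1), (0,1,0,1), (0,1,1,0), (0,1,1,1), (1,0,0,0), (1,0,0,1), (1,0,1,0), (1,0,1,1), (1,1,0,0), (1,1,0,1), (1,1,1,0), (1,1,1,1)
Count: 14 out of 16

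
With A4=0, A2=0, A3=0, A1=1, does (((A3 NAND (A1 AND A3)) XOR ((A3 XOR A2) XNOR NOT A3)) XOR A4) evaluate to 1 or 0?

Substituting: (((0 NAND (1 AND 0)) XOR ((0 XOR 0) XNOR NOT 0)) XOR 0)
= 1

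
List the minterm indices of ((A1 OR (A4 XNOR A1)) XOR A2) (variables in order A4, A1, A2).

Σm(0, 2, 5, 6) = (NOT A4 AND NOT A1 AND NOT A2) OR (NOT A4 AND A1 AND NOT A2) OR (A4 AND NOT A1 AND A2) OR (A4 AND A1 AND NOT A2)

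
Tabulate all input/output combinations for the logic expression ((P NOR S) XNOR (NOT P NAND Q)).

P | S | Q | Output
------------------
0 | 0 | 0 | 1
0 | 0 | 1 | 0
0 | 1 | 0 | 0
0 | 1 | 1 | 1
1 | 0 | 0 | 0
1 | 0 | 1 | 0
1 | 1 | 0 | 0
1 | 1 | 1 | 0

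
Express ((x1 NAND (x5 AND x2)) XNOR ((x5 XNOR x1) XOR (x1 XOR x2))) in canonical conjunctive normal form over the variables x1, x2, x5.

(x1 OR x2 OR NOT x5) AND (x1 OR NOT x2 OR x5) AND (NOT x1 OR x2 OR NOT x5) AND (NOT x1 OR NOT x2 OR x5) AND (NOT x1 OR NOT x2 OR NOT x5)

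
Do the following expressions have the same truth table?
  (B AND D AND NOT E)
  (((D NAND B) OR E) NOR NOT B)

Yes, they are equivalent — the two output columns agree on all 8 assignments:
B | D | E | Expression 1 | Expression 2
---------------------------------------
0 | 0 | 0 | 0 | 0
0 | 0 | 1 | 0 | 0
0 | 1 | 0 | 0 | 0
0 | 1 | 1 | 0 | 0
1 | 0 | 0 | 0 | 0
1 | 0 | 1 | 0 | 0
1 | 1 | 0 | 1 | 1
1 | 1 | 1 | 0 | 0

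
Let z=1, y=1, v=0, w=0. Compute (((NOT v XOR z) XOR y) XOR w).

Substituting: (((NOT 0 XOR 1) XOR 1) XOR 0)
= 1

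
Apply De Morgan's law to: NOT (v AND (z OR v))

NOT v OR NOT (z OR v)
De Morgan's: NOT(AND of terms) = OR of negations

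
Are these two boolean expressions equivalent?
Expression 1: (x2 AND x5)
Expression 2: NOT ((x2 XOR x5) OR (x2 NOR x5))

Yes, they are equivalent — the two output columns agree on all 4 assignments:
x2 | x5 | Expression 1 | Expression 2
-------------------------------------
0 | 0 | 0 | 0
0 | 1 | 0 | 0
1 | 0 | 0 | 0
1 | 1 | 1 | 1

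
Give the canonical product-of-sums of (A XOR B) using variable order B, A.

ΠM(0, 3) = (B OR A) AND (NOT B OR NOT A)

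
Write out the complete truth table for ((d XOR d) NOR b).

b | d | Output
--------------
0 | 0 | 1
0 | 1 | 1
1 | 0 | 0
1 | 1 | 0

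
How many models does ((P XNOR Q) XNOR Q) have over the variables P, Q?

Satisfying assignments: (1,0), (1,1)
Count: 2 out of 4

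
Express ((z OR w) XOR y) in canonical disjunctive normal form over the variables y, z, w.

(NOT y AND NOT z AND w) OR (NOT y AND z AND NOT w) OR (NOT y AND z AND w) OR (y AND NOT z AND NOT w)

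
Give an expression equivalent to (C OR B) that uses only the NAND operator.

((C NAND C) NAND (B NAND B))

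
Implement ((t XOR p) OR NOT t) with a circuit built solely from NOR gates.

((((((t NOR p) NOR (t NOR p)) NOR ((t NOR p) NOR (t NOR p))) NOR ((((t NOR t) NOR (p NOR p)) NOR ((t NOR t) NOR (p NOR p))) NOR (((t NOR t) NOR (p NOR p)) NOR ((t NOR t) NOR (p NOR p))))) NOR (t NOR t)) NOR (((((t NOR p) NOR (t NOR p)) NOR ((t NOR p) NOR (t NOR p))) NOR ((((t NOR t) NOR (p NOR p)) NOR ((t NOR t) NOR (p NOR p))) NOR (((t NOR t) NOR (p NOR p)) NOR ((t NOR t) NOR (p NOR p))))) NOR (t NOR t)))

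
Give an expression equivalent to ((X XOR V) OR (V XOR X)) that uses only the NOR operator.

((((((X NOR V) NOR (X NOR V)) NOR ((X NOR V) NOR (X NOR V))) NOR ((((X NOR X) NOR (V NOR V)) NOR ((X NOR X) NOR (V NOR V))) NOR (((X NOR X) NOR (V NOR V)) NOR ((X NOR X) NOR (V NOR V))))) NOR ((((V NOR X) NOR (V NOR X)) NOR ((V NOR X) NOR (V NOR X))) NOR ((((V NOR V) NOR (X NOR X)) NOR ((V NOR V) NOR (X NOR X))) NOR (((V NOR V) NOR (X NOR X)) NOR ((V NOR V) NOR (X NOR X)))))) NOR (((((X NOR V) NOR (X NOR V)) NOR ((X NOR V) NOR (X NOR V))) NOR ((((X NOR X) NOR (V NOR V)) NOR ((X NOR X) NOR (V NOR V))) NOR (((X NOR X) NOR (V NOR V)) NOR ((X NOR X) NOR (V NOR V))))) NOR ((((V NOR X) NOR (V NOR X)) NOR ((V NOR X) NOR (V NOR X))) NOR ((((V NOR V) NOR (X NOR X)) NOR ((V NOR V) NOR (X NOR X))) NOR (((V NOR V) NOR (X NOR X)) NOR ((V NOR V) NOR (X NOR X)))))))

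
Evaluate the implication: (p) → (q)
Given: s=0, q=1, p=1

Antecedent (p) = 1; consequent (q) = 1.
1 → 1 = 1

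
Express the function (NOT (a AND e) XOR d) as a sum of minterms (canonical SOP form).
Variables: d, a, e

Σm(0, 1, 2, 7) = (NOT d AND NOT a AND NOT e) OR (NOT d AND NOT a AND e) OR (NOT d AND a AND NOT e) OR (d AND a AND e)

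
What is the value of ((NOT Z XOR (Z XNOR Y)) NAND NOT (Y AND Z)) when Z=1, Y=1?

Substituting: ((NOT 1 XOR (1 XNOR 1)) NAND NOT (1 AND 1))
= 1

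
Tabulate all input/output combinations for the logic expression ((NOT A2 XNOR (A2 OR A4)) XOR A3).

A4 | A3 | A2 | Output
---------------------
0 | 0 | 0 | 0
0 | 0 | 1 | 0
0 | 1 | 0 | 1
0 | 1 | 1 | 1
1 | 0 | 0 | 1
1 | 0 | 1 | 0
1 | 1 | 0 | 0
1 | 1 | 1 | 1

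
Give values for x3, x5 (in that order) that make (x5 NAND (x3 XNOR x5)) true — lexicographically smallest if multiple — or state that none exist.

x3=0, x5=0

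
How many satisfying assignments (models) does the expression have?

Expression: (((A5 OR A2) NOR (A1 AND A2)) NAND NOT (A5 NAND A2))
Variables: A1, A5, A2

Satisfying assignments: (0,0,0), (0,0,1), (0,1,0), (0,1,1), (1,0,0), (1,0,1), (1,1,0), (1,1,1)
Count: 8 out of 8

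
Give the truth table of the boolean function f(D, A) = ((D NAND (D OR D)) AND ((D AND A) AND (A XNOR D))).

D | A | Output
--------------
0 | 0 | 0
0 | 1 | 0
1 | 0 | 0
1 | 1 | 0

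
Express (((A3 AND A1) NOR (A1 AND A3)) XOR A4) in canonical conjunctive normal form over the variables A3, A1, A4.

(A3 OR A1 OR NOT A4) AND (A3 OR NOT A1 OR NOT A4) AND (NOT A3 OR A1 OR NOT A4) AND (NOT A3 OR NOT A1 OR A4)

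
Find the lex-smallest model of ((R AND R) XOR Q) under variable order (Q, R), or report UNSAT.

Q=0, R=1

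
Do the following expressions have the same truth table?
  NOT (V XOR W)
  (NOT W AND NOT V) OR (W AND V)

Yes, they are equivalent — the two output columns agree on all 4 assignments:
W | V | Expression 1 | Expression 2
-----------------------------------
0 | 0 | 1 | 1
0 | 1 | 0 | 0
1 | 0 | 0 | 0
1 | 1 | 1 | 1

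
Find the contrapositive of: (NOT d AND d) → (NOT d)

Contrapositive: d → NOT (NOT d AND d)
Note: A statement and its contrapositive are logically equivalent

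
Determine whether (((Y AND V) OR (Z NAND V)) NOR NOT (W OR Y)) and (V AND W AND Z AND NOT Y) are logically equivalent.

Yes, they are equivalent — the two output columns agree on all 16 assignments:
V | W | Z | Y | Expression 1 | Expression 2
-------------------------------------------
0 | 0 | 0 | 0 | 0 | 0
0 | 0 | 0 | 1 | 0 | 0
0 | 0 | 1 | 0 | 0 | 0
0 | 0 | 1 | 1 | 0 | 0
0 | 1 | 0 | 0 | 0 | 0
0 | 1 | 0 | 1 | 0 | 0
0 | 1 | 1 | 0 | 0 | 0
0 | 1 | 1 | 1 | 0 | 0
1 | 0 | 0 | 0 | 0 | 0
1 | 0 | 0 | 1 | 0 | 0
1 | 0 | 1 | 0 | 0 | 0
1 | 0 | 1 | 1 | 0 | 0
1 | 1 | 0 | 0 | 0 | 0
1 | 1 | 0 | 1 | 0 | 0
1 | 1 | 1 | 0 | 1 | 1
1 | 1 | 1 | 1 | 0 | 0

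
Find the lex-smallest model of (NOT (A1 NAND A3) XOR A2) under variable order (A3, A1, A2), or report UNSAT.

A3=0, A1=0, A2=1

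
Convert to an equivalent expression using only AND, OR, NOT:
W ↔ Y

(W AND Y) OR (NOT W AND NOT Y)
(Biconditional = both true or both false)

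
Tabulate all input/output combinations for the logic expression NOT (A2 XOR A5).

A2 | A5 | Output
----------------
0 | 0 | 1
0 | 1 | 0
1 | 0 | 0
1 | 1 | 1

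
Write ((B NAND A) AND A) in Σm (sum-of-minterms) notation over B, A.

Σm(1) = (NOT B AND A)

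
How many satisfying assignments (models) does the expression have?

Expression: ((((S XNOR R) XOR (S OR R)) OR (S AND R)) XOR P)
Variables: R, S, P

Satisfying assignments: (0,0,0), (0,1,0), (1,0,0), (1,1,0)
Count: 4 out of 8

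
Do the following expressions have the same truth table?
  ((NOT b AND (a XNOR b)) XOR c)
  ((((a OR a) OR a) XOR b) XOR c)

No. Counterexample: with b=0, a=0, c=0, Expression 1 = 1 but Expression 2 = 0.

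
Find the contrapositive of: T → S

Contrapositive: NOT S → NOT T
Note: A statement and its contrapositive are logically equivalent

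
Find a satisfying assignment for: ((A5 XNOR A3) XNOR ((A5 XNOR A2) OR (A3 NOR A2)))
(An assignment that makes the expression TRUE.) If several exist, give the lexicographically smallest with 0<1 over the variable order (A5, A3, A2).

A5=0, A3=0, A2=0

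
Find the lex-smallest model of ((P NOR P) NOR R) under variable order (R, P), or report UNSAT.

R=0, P=1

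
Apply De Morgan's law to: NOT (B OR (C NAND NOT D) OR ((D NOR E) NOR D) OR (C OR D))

NOT B AND NOT (C NAND NOT D) AND NOT ((D NOR E) NOR D) AND NOT (C OR D)
De Morgan's: NOT(OR of terms) = AND of negations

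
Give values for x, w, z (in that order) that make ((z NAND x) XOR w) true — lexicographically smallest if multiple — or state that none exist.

x=0, w=0, z=0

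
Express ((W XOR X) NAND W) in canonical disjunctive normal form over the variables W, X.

(NOT W AND NOT X) OR (NOT W AND X) OR (W AND X)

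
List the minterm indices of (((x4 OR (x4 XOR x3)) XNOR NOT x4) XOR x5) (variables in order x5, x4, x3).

Σm(1, 4, 6, 7) = (NOT x5 AND NOT x4 AND x3) OR (x5 AND NOT x4 AND NOT x3) OR (x5 AND x4 AND NOT x3) OR (x5 AND x4 AND x3)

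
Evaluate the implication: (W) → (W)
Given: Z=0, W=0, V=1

Antecedent (W) = 0; consequent (W) = 0.
0 → 0 = 1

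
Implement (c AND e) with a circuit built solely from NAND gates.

((c NAND e) NAND (c NAND e))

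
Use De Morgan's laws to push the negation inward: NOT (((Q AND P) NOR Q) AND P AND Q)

NOT ((Q AND P) NOR Q) OR NOT P OR NOT Q
De Morgan's: NOT(AND of terms) = OR of negations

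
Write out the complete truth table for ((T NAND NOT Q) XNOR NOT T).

Q | T | Output
--------------
0 | 0 | 1
0 | 1 | 1
1 | 0 | 1
1 | 1 | 0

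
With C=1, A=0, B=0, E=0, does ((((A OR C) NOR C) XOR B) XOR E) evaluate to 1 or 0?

Substituting: ((((0 OR 1) NOR 1) XOR 0) XOR 0)
= 0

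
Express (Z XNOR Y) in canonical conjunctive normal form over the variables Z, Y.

(Z OR NOT Y) AND (NOT Z OR Y)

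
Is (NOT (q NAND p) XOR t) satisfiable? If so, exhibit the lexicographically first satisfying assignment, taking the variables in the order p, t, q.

p=0, t=1, q=0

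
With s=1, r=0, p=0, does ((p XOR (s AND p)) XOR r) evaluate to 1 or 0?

Substituting: ((0 XOR (1 AND 0)) XOR 0)
= 0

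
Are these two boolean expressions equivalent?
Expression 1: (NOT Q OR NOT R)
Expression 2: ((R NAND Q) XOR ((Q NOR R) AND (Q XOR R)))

Yes, they are equivalent — the two output columns agree on all 4 assignments:
Q | R | Expression 1 | Expression 2
-----------------------------------
0 | 0 | 1 | 1
0 | 1 | 1 | 1
1 | 0 | 1 | 1
1 | 1 | 0 | 0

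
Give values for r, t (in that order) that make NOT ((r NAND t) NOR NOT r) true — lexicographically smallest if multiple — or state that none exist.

r=0, t=0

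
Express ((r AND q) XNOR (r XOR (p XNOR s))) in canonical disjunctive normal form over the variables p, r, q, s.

(NOT p AND NOT r AND NOT q AND s) OR (NOT p AND NOT r AND q AND s) OR (NOT p AND r AND NOT q AND NOT s) OR (NOT p AND r AND q AND s) OR (p AND NOT r AND NOT q AND NOT s) OR (p AND NOT r AND q AND NOT s) OR (p AND r AND NOT q AND s) OR (p AND r AND q AND NOT s)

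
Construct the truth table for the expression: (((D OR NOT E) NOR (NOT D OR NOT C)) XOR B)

B | D | C | E | Output
----------------------
0 | 0 | 0 | 0 | 0
0 | 0 | 0 | 1 | 0
0 | 0 | 1 | 0 | 0
0 | 0 | 1 | 1 | 0
0 | 1 | 0 | 0 | 0
0 | 1 | 0 | 1 | 0
0 | 1 | 1 | 0 | 0
0 | 1 | 1 | 1 | 0
1 | 0 | 0 | 0 | 1
1 | 0 | 0 | 1 | 1
1 | 0 | 1 | 0 | 1
1 | 0 | 1 | 1 | 1
1 | 1 | 0 | 0 | 1
1 | 1 | 0 | 1 | 1
1 | 1 | 1 | 0 | 1
1 | 1 | 1 | 1 | 1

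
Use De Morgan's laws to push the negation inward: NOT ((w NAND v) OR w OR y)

NOT (w NAND v) AND NOT w AND NOT y
De Morgan's: NOT(OR of terms) = AND of negations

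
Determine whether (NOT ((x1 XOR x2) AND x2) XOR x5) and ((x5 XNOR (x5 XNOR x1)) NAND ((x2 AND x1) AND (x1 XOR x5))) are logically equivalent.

No. Counterexample: with x1=0, x2=0, x5=1, Expression 1 = 0 but Expression 2 = 1.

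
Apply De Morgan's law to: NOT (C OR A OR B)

NOT C AND NOT A AND NOT B
De Morgan's: NOT(OR of terms) = AND of negations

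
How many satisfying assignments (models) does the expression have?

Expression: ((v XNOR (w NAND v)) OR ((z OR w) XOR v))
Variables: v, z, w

Satisfying assignments: (0,0,1), (0,1,0), (0,1,1), (1,0,0), (1,1,0)
Count: 5 out of 8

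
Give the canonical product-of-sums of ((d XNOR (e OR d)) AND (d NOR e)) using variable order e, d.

ΠM(1, 2, 3) = (e OR NOT d) AND (NOT e OR d) AND (NOT e OR NOT d)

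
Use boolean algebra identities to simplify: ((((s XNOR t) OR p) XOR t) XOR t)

By XOR self-cancellation ((E XOR v) XOR v = E):
= ((s XNOR t) OR p)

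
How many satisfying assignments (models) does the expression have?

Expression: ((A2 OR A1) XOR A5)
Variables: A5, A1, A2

Satisfying assignments: (0,0,1), (0,1,0), (0,1,1), (1,0,0)
Count: 4 out of 8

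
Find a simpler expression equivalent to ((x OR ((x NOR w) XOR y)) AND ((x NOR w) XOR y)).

By absorption (E AND (E OR v) = E):
= ((x NOR w) XOR y)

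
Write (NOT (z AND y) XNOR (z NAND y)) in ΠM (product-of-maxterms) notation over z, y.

ΠM() = TRUE (no maxterms)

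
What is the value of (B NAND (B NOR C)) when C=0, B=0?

Substituting: (0 NAND (0 NOR 0))
= 1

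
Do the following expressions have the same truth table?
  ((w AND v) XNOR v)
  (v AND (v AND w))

No. Counterexample: with v=0, w=0, Expression 1 = 1 but Expression 2 = 0.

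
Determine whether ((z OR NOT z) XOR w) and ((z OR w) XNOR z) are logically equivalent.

No. Counterexample: with z=1, w=1, Expression 1 = 0 but Expression 2 = 1.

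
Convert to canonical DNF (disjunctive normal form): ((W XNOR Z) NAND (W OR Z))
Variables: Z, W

(NOT Z AND NOT W) OR (NOT Z AND W) OR (Z AND NOT W)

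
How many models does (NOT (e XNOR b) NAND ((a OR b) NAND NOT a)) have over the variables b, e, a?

Satisfying assignments: (0,0,0), (0,0,1), (1,0,0), (1,1,0), (1,1,1)
Count: 5 out of 8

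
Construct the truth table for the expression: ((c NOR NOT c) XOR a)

a | c | Output
--------------
0 | 0 | 0
0 | 1 | 0
1 | 0 | 1
1 | 1 | 1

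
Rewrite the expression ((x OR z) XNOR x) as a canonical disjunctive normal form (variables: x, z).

(NOT x AND NOT z) OR (x AND NOT z) OR (x AND z)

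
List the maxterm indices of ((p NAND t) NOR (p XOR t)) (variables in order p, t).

ΠM(0, 1, 2) = (p OR t) AND (p OR NOT t) AND (NOT p OR t)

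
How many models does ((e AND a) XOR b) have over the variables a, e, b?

Satisfying assignments: (0,0,1), (0,1,1), (1,0,1), (1,1,0)
Count: 4 out of 8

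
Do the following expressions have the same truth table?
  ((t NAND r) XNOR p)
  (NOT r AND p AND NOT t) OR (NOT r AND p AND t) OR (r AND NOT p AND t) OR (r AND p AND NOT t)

Yes, they are equivalent — the two output columns agree on all 8 assignments:
r | p | t | Expression 1 | Expression 2
---------------------------------------
0 | 0 | 0 | 0 | 0
0 | 0 | 1 | 0 | 0
0 | 1 | 0 | 1 | 1
0 | 1 | 1 | 1 | 1
1 | 0 | 0 | 0 | 0
1 | 0 | 1 | 1 | 1
1 | 1 | 0 | 1 | 1
1 | 1 | 1 | 0 | 0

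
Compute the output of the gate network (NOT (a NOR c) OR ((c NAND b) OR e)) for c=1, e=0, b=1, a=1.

Substituting: (NOT (1 NOR 1) OR ((1 NAND 1) OR 0))
= 1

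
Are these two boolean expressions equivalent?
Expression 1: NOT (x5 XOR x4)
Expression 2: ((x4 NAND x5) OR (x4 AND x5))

No. Counterexample: with x4=0, x5=1, Expression 1 = 0 but Expression 2 = 1.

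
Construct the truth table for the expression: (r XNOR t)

t | r | Output
--------------
0 | 0 | 1
0 | 1 | 0
1 | 0 | 0
1 | 1 | 1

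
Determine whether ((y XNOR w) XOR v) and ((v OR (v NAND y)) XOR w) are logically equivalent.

No. Counterexample: with w=0, v=0, y=1, Expression 1 = 0 but Expression 2 = 1.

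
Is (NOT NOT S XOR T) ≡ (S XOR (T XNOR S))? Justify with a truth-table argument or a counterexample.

No. Counterexample: with S=0, T=0, Expression 1 = 0 but Expression 2 = 1.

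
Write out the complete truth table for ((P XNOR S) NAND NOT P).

P | S | Output
--------------
0 | 0 | 0
0 | 1 | 1
1 | 0 | 1
1 | 1 | 1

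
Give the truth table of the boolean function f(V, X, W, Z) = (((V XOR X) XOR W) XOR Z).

V | X | W | Z | Output
----------------------
0 | 0 | 0 | 0 | 0
0 | 0 | 0 | 1 | 1
0 | 0 | 1 | 0 | 1
0 | 0 | 1 | 1 | 0
0 | 1 | 0 | 0 | 1
0 | 1 | 0 | 1 | 0
0 | 1 | 1 | 0 | 0
0 | 1 | 1 | 1 | 1
1 | 0 | 0 | 0 | 1
1 | 0 | 0 | 1 | 0
1 | 0 | 1 | 0 | 0
1 | 0 | 1 | 1 | 1
1 | 1 | 0 | 0 | 0
1 | 1 | 0 | 1 | 1
1 | 1 | 1 | 0 | 1
1 | 1 | 1 | 1 | 0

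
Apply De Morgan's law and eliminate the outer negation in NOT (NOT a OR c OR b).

a AND NOT c AND NOT b
De Morgan's: NOT(OR of terms) = AND of negations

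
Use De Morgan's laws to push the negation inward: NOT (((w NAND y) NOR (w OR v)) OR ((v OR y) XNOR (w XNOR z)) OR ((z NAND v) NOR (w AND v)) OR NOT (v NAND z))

NOT ((w NAND y) NOR (w OR v)) AND NOT ((v OR y) XNOR (w XNOR z)) AND NOT ((z NAND v) NOR (w AND v)) AND (v NAND z)
De Morgan's: NOT(OR of terms) = AND of negations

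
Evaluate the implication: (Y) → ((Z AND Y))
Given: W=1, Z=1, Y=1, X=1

Antecedent (Y) = 1; consequent ((Z AND Y)) = 1.
1 → 1 = 1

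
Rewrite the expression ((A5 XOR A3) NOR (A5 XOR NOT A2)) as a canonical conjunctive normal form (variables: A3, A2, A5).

(A3 OR A2 OR A5) AND (A3 OR A2 OR NOT A5) AND (A3 OR NOT A2 OR NOT A5) AND (NOT A3 OR A2 OR A5) AND (NOT A3 OR NOT A2 OR A5) AND (NOT A3 OR NOT A2 OR NOT A5)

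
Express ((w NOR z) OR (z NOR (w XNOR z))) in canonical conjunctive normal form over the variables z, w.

(NOT z OR w) AND (NOT z OR NOT w)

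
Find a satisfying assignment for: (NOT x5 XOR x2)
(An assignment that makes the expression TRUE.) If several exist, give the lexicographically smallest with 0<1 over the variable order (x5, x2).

x5=0, x2=0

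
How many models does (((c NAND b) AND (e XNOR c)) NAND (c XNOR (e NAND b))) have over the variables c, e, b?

Satisfying assignments: (0,0,0), (0,0,1), (0,1,0), (0,1,1), (1,0,0), (1,0,1), (1,1,1)
Count: 7 out of 8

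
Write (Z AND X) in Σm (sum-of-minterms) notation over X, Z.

Σm(3) = (X AND Z)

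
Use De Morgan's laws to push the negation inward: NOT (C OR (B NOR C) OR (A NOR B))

NOT C AND NOT (B NOR C) AND NOT (A NOR B)
De Morgan's: NOT(OR of terms) = AND of negations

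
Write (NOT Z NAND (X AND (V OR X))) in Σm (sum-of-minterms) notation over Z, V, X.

Σm(0, 2, 4, 5, 6, 7) = (NOT Z AND NOT V AND NOT X) OR (NOT Z AND V AND NOT X) OR (Z AND NOT V AND NOT X) OR (Z AND NOT V AND X) OR (Z AND V AND NOT X) OR (Z AND V AND X)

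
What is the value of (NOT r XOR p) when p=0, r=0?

Substituting: (NOT 0 XOR 0)
= 1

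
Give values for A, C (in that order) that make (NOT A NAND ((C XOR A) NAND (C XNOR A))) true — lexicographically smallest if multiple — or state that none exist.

A=1, C=0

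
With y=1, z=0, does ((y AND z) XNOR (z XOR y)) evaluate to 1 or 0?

Substituting: ((1 AND 0) XNOR (0 XOR 1))
= 0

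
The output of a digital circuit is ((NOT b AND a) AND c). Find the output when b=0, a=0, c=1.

Substituting: ((NOT 0 AND 0) AND 1)
= 0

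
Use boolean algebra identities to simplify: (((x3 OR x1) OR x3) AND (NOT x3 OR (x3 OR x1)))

By distribution ((E OR v) AND (E OR NOT v) = E):
= (x3 OR x1)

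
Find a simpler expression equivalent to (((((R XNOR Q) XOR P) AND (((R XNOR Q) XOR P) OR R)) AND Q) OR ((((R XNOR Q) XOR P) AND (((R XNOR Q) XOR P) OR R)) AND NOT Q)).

By distribution ((E AND v) OR (E AND NOT v) = E) then absorption (E AND (E OR v) = E):
= ((R XNOR Q) XOR P)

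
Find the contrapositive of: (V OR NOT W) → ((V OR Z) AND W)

Contrapositive: NOT ((V OR Z) AND W) → NOT (V OR NOT W)
Note: A statement and its contrapositive are logically equivalent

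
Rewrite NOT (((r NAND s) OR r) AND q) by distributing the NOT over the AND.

NOT ((r NAND s) OR r) OR NOT q
De Morgan's: NOT(AND of terms) = OR of negations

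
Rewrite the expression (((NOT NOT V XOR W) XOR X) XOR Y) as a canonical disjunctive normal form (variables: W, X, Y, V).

(NOT W AND NOT X AND NOT Y AND V) OR (NOT W AND NOT X AND Y AND NOT V) OR (NOT W AND X AND NOT Y AND NOT V) OR (NOT W AND X AND Y AND V) OR (W AND NOT X AND NOT Y AND NOT V) OR (W AND NOT X AND Y AND V) OR (W AND X AND NOT Y AND V) OR (W AND X AND Y AND NOT V)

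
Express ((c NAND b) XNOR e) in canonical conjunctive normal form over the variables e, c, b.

(e OR c OR b) AND (e OR c OR NOT b) AND (e OR NOT c OR b) AND (NOT e OR NOT c OR NOT b)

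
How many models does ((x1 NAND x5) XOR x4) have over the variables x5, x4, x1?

Satisfying assignments: (0,0,0), (0,0,1), (1,0,0), (1,1,1)
Count: 4 out of 8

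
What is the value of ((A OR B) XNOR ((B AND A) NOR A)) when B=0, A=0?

Substituting: ((0 OR 0) XNOR ((0 AND 0) NOR 0))
= 0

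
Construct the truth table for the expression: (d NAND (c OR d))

c | d | Output
--------------
0 | 0 | 1
0 | 1 | 0
1 | 0 | 1
1 | 1 | 0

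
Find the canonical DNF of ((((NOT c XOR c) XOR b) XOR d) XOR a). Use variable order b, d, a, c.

(NOT b AND NOT d AND NOT a AND NOT c) OR (NOT b AND NOT d AND NOT a AND c) OR (NOT b AND d AND a AND NOT c) OR (NOT b AND d AND a AND c) OR (b AND NOT d AND a AND NOT c) OR (b AND NOT d AND a AND c) OR (b AND d AND NOT a AND NOT c) OR (b AND d AND NOT a AND c)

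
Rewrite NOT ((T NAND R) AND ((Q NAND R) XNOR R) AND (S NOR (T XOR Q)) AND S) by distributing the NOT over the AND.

NOT (T NAND R) OR NOT ((Q NAND R) XNOR R) OR NOT (S NOR (T XOR Q)) OR NOT S
De Morgan's: NOT(AND of terms) = OR of negations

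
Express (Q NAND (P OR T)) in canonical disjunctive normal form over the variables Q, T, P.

(NOT Q AND NOT T AND NOT P) OR (NOT Q AND NOT T AND P) OR (NOT Q AND T AND NOT P) OR (NOT Q AND T AND P) OR (Q AND NOT T AND NOT P)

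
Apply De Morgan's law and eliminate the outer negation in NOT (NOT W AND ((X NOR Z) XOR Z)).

W OR NOT ((X NOR Z) XOR Z)
De Morgan's: NOT(AND of terms) = OR of negations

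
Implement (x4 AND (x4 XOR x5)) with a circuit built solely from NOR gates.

((x4 NOR x4) NOR (((((x4 NOR x5) NOR (x4 NOR x5)) NOR ((x4 NOR x5) NOR (x4 NOR x5))) NOR ((((x4 NOR x4) NOR (x5 NOR x5)) NOR ((x4 NOR x4) NOR (x5 NOR x5))) NOR (((x4 NOR x4) NOR (x5 NOR x5)) NOR ((x4 NOR x4) NOR (x5 NOR x5))))) NOR ((((x4 NOR x5) NOR (x4 NOR x5)) NOR ((x4 NOR x5) NOR (x4 NOR x5))) NOR ((((x4 NOR x4) NOR (x5 NOR x5)) NOR ((x4 NOR x4) NOR (x5 NOR x5))) NOR (((x4 NOR x4) NOR (x5 NOR x5)) NOR ((x4 NOR x4) NOR (x5 NOR x5)))))))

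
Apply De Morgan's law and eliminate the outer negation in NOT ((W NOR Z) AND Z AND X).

NOT (W NOR Z) OR NOT Z OR NOT X
De Morgan's: NOT(AND of terms) = OR of negations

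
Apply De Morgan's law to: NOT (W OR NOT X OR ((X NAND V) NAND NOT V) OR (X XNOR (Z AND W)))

NOT W AND X AND NOT ((X NAND V) NAND NOT V) AND NOT (X XNOR (Z AND W))
De Morgan's: NOT(OR of terms) = AND of negations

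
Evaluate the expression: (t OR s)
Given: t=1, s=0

Substituting: (1 OR 0)
= 1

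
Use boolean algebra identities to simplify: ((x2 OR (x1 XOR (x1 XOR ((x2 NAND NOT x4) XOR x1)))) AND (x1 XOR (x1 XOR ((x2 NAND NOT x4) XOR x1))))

By absorption (E AND (E OR v) = E) then XOR self-cancellation ((E XOR v) XOR v = E):
= ((x2 NAND NOT x4) XOR x1)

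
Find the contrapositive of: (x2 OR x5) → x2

Contrapositive: NOT x2 → NOT (x2 OR x5)
Note: A statement and its contrapositive are logically equivalent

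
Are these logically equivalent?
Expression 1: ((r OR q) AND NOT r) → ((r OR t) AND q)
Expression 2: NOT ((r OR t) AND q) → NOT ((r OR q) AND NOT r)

Yes, Contrapositive is always equivalent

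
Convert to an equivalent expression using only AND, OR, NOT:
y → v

NOT y OR v
(Implication elimination: A → B = NOT A OR B)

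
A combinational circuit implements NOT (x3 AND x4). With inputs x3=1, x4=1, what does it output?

Substituting: NOT (1 AND 1)
= 0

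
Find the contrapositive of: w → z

Contrapositive: NOT z → NOT w
Note: A statement and its contrapositive are logically equivalent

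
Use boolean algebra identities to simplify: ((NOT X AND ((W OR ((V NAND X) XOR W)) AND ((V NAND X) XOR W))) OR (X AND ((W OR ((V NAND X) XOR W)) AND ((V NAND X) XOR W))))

By distribution ((E AND v) OR (E AND NOT v) = E) then absorption (E AND (E OR v) = E):
= ((V NAND X) XOR W)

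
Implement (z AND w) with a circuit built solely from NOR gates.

((z NOR z) NOR (w NOR w))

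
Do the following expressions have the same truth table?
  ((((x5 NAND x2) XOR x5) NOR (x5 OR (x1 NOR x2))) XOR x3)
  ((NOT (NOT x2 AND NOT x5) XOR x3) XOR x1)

No. Counterexample: with x5=0, x3=0, x1=0, x2=1, Expression 1 = 0 but Expression 2 = 1.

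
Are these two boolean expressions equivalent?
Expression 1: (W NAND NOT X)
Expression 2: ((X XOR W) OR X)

No. Counterexample: with W=0, X=0, Expression 1 = 1 but Expression 2 = 0.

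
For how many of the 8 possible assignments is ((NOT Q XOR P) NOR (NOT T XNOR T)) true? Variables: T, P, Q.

Satisfying assignments: (0,0,1), (0,1,0), (1,0,1), (1,1,0)
Count: 4 out of 8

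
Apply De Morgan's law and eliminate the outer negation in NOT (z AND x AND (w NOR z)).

NOT z OR NOT x OR NOT (w NOR z)
De Morgan's: NOT(AND of terms) = OR of negations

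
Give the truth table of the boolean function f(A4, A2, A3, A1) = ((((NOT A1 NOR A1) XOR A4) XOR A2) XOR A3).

A4 | A2 | A3 | A1 | Output
--------------------------
0 | 0 | 0 | 0 | 0
0 | 0 | 0 | 1 | 0
0 | 0 | 1 | 0 | 1
0 | 0 | 1 | 1 | 1
0 | 1 | 0 | 0 | 1
0 | 1 | 0 | 1 | 1
0 | 1 | 1 | 0 | 0
0 | 1 | 1 | 1 | 0
1 | 0 | 0 | 0 | 1
1 | 0 | 0 | 1 | 1
1 | 0 | 1 | 0 | 0
1 | 0 | 1 | 1 | 0
1 | 1 | 0 | 0 | 0
1 | 1 | 0 | 1 | 0
1 | 1 | 1 | 0 | 1
1 | 1 | 1 | 1 | 1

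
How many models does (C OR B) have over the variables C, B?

Satisfying assignments: (0,1), (1,0), (1,1)
Count: 3 out of 4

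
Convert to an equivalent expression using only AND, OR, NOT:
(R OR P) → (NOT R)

NOT (R OR P) OR (NOT R)
(Implication elimination: A → B = NOT A OR B)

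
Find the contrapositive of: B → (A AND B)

Contrapositive: NOT (A AND B) → NOT B
Note: A statement and its contrapositive are logically equivalent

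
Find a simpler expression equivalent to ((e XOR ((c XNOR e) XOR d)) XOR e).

By XOR self-cancellation ((E XOR v) XOR v = E):
= ((c XNOR e) XOR d)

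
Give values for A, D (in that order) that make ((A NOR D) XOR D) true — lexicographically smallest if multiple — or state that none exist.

A=0, D=0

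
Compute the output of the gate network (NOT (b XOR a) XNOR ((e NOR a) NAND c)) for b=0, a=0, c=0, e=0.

Substituting: (NOT (0 XOR 0) XNOR ((0 NOR 0) NAND 0))
= 1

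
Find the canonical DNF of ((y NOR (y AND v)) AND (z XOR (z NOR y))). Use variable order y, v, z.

(NOT y AND NOT v AND NOT z) OR (NOT y AND NOT v AND z) OR (NOT y AND v AND NOT z) OR (NOT y AND v AND z)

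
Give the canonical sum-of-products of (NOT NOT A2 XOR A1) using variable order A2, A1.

Σm(1, 2) = (NOT A2 AND A1) OR (A2 AND NOT A1)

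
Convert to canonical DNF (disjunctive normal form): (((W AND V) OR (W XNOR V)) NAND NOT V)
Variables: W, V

(NOT W AND V) OR (W AND NOT V) OR (W AND V)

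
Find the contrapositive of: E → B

Contrapositive: NOT B → NOT E
Note: A statement and its contrapositive are logically equivalent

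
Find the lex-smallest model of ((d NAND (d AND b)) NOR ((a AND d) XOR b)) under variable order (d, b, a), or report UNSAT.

d=1, b=1, a=1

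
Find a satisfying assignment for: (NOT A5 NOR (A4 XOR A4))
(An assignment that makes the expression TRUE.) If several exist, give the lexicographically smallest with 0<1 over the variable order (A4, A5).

A4=0, A5=1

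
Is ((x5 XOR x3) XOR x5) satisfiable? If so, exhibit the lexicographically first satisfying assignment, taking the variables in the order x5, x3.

x5=0, x3=1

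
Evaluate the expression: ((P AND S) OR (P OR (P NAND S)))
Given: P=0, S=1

Substituting: ((0 AND 1) OR (0 OR (0 NAND 1)))
= 1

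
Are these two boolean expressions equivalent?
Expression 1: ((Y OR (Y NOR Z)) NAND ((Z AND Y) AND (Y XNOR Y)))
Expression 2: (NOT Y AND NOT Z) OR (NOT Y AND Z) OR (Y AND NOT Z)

Yes, they are equivalent — the two output columns agree on all 4 assignments:
Y | Z | Expression 1 | Expression 2
-----------------------------------
0 | 0 | 1 | 1
0 | 1 | 1 | 1
1 | 0 | 1 | 1
1 | 1 | 0 | 0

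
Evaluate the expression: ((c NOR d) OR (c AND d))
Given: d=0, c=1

Substituting: ((1 NOR 0) OR (1 AND 0))
= 0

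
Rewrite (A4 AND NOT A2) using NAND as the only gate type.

((A4 NAND (A2 NAND A2)) NAND (A4 NAND (A2 NAND A2)))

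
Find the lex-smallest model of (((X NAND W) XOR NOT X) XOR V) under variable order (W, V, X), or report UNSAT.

W=0, V=0, X=1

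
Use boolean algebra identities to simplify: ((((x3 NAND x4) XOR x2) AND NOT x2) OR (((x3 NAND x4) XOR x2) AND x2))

By distribution ((E AND v) OR (E AND NOT v) = E):
= ((x3 NAND x4) XOR x2)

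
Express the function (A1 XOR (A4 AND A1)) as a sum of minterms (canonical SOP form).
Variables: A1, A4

Σm(2) = (A1 AND NOT A4)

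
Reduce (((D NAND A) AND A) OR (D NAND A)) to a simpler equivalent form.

By absorption (E OR (E AND v) = E):
= (D NAND A)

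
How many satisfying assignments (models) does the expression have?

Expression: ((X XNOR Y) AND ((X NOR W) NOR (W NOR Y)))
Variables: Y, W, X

Satisfying assignments: (0,1,0), (1,0,1), (1,1,1)
Count: 3 out of 8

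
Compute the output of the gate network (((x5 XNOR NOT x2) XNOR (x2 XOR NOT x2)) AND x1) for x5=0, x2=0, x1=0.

Substituting: (((0 XNOR NOT 0) XNOR (0 XOR NOT 0)) AND 0)
= 0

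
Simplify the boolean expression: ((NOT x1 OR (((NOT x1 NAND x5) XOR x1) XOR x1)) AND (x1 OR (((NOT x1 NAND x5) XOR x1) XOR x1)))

By distribution ((E OR v) AND (E OR NOT v) = E) then XOR self-cancellation ((E XOR v) XOR v = E):
= (NOT x1 NAND x5)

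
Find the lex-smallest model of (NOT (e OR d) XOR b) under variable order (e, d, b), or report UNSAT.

e=0, d=0, b=0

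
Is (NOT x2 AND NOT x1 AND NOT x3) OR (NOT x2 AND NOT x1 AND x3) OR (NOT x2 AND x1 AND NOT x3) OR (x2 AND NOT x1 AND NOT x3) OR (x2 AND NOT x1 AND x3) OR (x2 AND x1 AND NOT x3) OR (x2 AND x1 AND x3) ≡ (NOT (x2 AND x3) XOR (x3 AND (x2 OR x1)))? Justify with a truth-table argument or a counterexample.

Yes, they are equivalent — the two output columns agree on all 8 assignments:
x2 | x1 | x3 | Expression 1 | Expression 2
------------------------------------------
0 | 0 | 0 | 1 | 1
0 | 0 | 1 | 1 | 1
0 | 1 | 0 | 1 | 1
0 | 1 | 1 | 0 | 0
1 | 0 | 0 | 1 | 1
1 | 0 | 1 | 1 | 1
1 | 1 | 0 | 1 | 1
1 | 1 | 1 | 1 | 1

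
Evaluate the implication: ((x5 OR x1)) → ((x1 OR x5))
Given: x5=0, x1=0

Antecedent ((x5 OR x1)) = 0; consequent ((x1 OR x5)) = 0.
0 → 0 = 1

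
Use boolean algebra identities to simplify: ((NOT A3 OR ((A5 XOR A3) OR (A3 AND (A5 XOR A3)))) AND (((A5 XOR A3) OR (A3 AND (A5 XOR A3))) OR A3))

By distribution ((E OR v) AND (E OR NOT v) = E) then absorption (E OR (E AND v) = E):
= (A5 XOR A3)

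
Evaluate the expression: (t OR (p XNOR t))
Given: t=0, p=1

Substituting: (0 OR (1 XNOR 0))
= 0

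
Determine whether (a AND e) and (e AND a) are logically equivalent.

Yes, they are equivalent — the two output columns agree on all 4 assignments:
e | a | Expression 1 | Expression 2
-----------------------------------
0 | 0 | 0 | 0
0 | 1 | 0 | 0
1 | 0 | 0 | 0
1 | 1 | 1 | 1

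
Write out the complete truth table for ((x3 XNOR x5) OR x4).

x3 | x5 | x4 | Output
---------------------
0 | 0 | 0 | 1
0 | 0 | 1 | 1
0 | 1 | 0 | 0
0 | 1 | 1 | 1
1 | 0 | 0 | 0
1 | 0 | 1 | 1
1 | 1 | 0 | 1
1 | 1 | 1 | 1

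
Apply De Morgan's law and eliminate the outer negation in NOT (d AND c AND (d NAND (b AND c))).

NOT d OR NOT c OR NOT (d NAND (b AND c))
De Morgan's: NOT(AND of terms) = OR of negations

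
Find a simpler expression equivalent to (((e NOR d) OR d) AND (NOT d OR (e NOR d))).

By distribution ((E OR v) AND (E OR NOT v) = E):
= (e NOR d)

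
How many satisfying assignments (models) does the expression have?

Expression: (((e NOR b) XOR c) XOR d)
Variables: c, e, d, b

Satisfying assignments: (0,0,0,0), (0,0,1,1), (0,1,1,0), (0,1,1,1), (1,0,0,1), (1,0,1,0), (1,1,0,0), (1,1,0,1)
Count: 8 out of 16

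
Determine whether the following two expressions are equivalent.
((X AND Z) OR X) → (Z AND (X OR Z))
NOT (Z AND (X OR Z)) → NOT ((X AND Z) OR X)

Yes, Contrapositive is always equivalent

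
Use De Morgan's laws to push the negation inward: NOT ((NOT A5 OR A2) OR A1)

NOT (NOT A5 OR A2) AND NOT A1
De Morgan's: NOT(OR of terms) = AND of negations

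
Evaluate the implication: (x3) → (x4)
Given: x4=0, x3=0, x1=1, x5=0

Antecedent (x3) = 0; consequent (x4) = 0.
0 → 0 = 1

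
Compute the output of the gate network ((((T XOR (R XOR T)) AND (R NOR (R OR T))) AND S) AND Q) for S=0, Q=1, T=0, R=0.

Substituting: ((((0 XOR (0 XOR 0)) AND (0 NOR (0 OR 0))) AND 0) AND 1)
= 0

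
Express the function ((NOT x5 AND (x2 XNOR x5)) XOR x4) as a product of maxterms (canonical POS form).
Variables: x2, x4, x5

ΠM(1, 2, 4, 5) = (x2 OR x4 OR NOT x5) AND (x2 OR NOT x4 OR x5) AND (NOT x2 OR x4 OR x5) AND (NOT x2 OR x4 OR NOT x5)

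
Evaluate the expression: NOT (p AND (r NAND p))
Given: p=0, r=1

Substituting: NOT (0 AND (1 NAND 0))
= 1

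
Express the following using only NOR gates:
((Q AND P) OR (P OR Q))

((((Q NOR Q) NOR (P NOR P)) NOR ((P NOR Q) NOR (P NOR Q))) NOR (((Q NOR Q) NOR (P NOR P)) NOR ((P NOR Q) NOR (P NOR Q))))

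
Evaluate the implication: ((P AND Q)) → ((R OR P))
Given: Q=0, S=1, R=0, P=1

Antecedent ((P AND Q)) = 0; consequent ((R OR P)) = 1.
0 → 1 = 1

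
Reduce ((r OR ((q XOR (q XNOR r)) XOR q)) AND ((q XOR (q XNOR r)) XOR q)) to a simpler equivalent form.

By absorption (E AND (E OR v) = E) then XOR self-cancellation ((E XOR v) XOR v = E):
= (q XNOR r)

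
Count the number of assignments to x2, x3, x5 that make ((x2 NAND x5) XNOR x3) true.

Satisfying assignments: (0,1,0), (0,1,1), (1,0,1), (1,1,0)
Count: 4 out of 8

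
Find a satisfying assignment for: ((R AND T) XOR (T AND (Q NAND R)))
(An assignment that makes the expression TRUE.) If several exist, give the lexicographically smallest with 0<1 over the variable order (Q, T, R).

Q=0, T=1, R=0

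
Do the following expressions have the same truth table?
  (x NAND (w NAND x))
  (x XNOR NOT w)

No. Counterexample: with w=0, x=0, Expression 1 = 1 but Expression 2 = 0.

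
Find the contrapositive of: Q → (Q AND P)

Contrapositive: NOT (Q AND P) → NOT Q
Note: A statement and its contrapositive are logically equivalent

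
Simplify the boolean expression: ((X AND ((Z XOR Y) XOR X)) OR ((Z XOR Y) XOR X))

By absorption (E OR (E AND v) = E):
= ((Z XOR Y) XOR X)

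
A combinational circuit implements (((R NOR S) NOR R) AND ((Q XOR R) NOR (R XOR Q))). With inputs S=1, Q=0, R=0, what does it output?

Substituting: (((0 NOR 1) NOR 0) AND ((0 XOR 0) NOR (0 XOR 0)))
= 1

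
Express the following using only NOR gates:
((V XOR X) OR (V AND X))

((((((V NOR X) NOR (V NOR X)) NOR ((V NOR X) NOR (V NOR X))) NOR ((((V NOR V) NOR (X NOR X)) NOR ((V NOR V) NOR (X NOR X))) NOR (((V NOR V) NOR (X NOR X)) NOR ((V NOR V) NOR (X NOR X))))) NOR ((V NOR V) NOR (X NOR X))) NOR (((((V NOR X) NOR (V NOR X)) NOR ((V NOR X) NOR (V NOR X))) NOR ((((V NOR V) NOR (X NOR X)) NOR ((V NOR V) NOR (X NOR X))) NOR (((V NOR V) NOR (X NOR X)) NOR ((V NOR V) NOR (X NOR X))))) NOR ((V NOR V) NOR (X NOR X))))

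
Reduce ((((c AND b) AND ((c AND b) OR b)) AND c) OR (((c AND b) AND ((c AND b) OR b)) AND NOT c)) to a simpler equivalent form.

By distribution ((E AND v) OR (E AND NOT v) = E) then absorption (E AND (E OR v) = E):
= (c AND b)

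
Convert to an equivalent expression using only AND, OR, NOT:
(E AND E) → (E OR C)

NOT (E AND E) OR (E OR C)
(Implication elimination: A → B = NOT A OR B)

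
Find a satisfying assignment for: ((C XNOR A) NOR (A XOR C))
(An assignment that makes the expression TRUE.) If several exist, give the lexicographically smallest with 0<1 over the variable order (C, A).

UNSATISFIABLE - no assignment makes this expression true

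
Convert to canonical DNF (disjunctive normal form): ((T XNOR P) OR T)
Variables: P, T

(NOT P AND NOT T) OR (NOT P AND T) OR (P AND T)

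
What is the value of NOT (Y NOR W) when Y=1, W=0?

Substituting: NOT (1 NOR 0)
= 1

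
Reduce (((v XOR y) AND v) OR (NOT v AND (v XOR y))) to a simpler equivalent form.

By distribution ((E AND v) OR (E AND NOT v) = E):
= (v XOR y)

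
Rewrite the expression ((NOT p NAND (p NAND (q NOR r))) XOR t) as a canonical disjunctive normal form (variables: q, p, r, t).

(NOT q AND NOT p AND NOT r AND t) OR (NOT q AND NOT p AND r AND t) OR (NOT q AND p AND NOT r AND NOT t) OR (NOT q AND p AND r AND NOT t) OR (q AND NOT p AND NOT r AND t) OR (q AND NOT p AND r AND t) OR (q AND p AND NOT r AND NOT t) OR (q AND p AND r AND NOT t)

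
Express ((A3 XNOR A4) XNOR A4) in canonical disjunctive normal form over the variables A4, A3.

(NOT A4 AND A3) OR (A4 AND A3)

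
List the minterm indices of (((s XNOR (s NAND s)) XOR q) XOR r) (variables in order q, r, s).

Σm(2, 3, 4, 5) = (NOT q AND r AND NOT s) OR (NOT q AND r AND s) OR (q AND NOT r AND NOT s) OR (q AND NOT r AND s)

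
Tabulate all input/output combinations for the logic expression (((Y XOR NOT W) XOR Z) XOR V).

Y | Z | W | V | Output
----------------------
0 | 0 | 0 | 0 | 1
0 | 0 | 0 | 1 | 0
0 | 0 | 1 | 0 | 0
0 | 0 | 1 | 1 | 1
0 | 1 | 0 | 0 | 0
0 | 1 | 0 | 1 | 1
0 | 1 | 1 | 0 | 1
0 | 1 | 1 | 1 | 0
1 | 0 | 0 | 0 | 0
1 | 0 | 0 | 1 | 1
1 | 0 | 1 | 0 | 1
1 | 0 | 1 | 1 | 0
1 | 1 | 0 | 0 | 1
1 | 1 | 0 | 1 | 0
1 | 1 | 1 | 0 | 0
1 | 1 | 1 | 1 | 1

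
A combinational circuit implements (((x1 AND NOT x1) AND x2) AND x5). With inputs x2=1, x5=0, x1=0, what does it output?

Substituting: (((0 AND NOT 0) AND 1) AND 0)
= 0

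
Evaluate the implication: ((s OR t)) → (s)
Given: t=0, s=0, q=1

Antecedent ((s OR t)) = 0; consequent (s) = 0.
0 → 0 = 1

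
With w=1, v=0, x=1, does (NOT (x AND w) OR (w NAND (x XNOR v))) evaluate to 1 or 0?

Substituting: (NOT (1 AND 1) OR (1 NAND (1 XNOR 0)))
= 1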